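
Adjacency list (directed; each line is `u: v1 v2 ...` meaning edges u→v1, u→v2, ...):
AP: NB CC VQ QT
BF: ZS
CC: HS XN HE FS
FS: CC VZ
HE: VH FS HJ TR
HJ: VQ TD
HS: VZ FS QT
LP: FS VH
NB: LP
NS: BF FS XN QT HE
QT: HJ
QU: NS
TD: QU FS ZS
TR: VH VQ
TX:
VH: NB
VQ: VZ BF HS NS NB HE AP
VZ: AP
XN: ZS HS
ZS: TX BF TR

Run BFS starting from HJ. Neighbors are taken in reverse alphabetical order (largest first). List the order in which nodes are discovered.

Visit HJ; enqueue VQ, TD → queue [VQ, TD]
Visit VQ; enqueue VZ, NS, NB, HS, HE, BF, AP → queue [TD, VZ, NS, NB, HS, HE, BF, AP]
Visit TD; enqueue ZS, QU, FS → queue [VZ, NS, NB, HS, HE, BF, AP, ZS, QU, FS]
Visit VZ → queue [NS, NB, HS, HE, BF, AP, ZS, QU, FS]
Visit NS; enqueue XN, QT → queue [NB, HS, HE, BF, AP, ZS, QU, FS, XN, QT]
Visit NB; enqueue LP → queue [HS, HE, BF, AP, ZS, QU, FS, XN, QT, LP]
Visit HS → queue [HE, BF, AP, ZS, QU, FS, XN, QT, LP]
Visit HE; enqueue VH, TR → queue [BF, AP, ZS, QU, FS, XN, QT, LP, VH, TR]
Visit BF → queue [AP, ZS, QU, FS, XN, QT, LP, VH, TR]
Visit AP; enqueue CC → queue [ZS, QU, FS, XN, QT, LP, VH, TR, CC]
Visit ZS; enqueue TX → queue [QU, FS, XN, QT, LP, VH, TR, CC, TX]
Visit QU → queue [FS, XN, QT, LP, VH, TR, CC, TX]
Visit FS → queue [XN, QT, LP, VH, TR, CC, TX]
Visit XN → queue [QT, LP, VH, TR, CC, TX]
Visit QT → queue [LP, VH, TR, CC, TX]
Visit LP → queue [VH, TR, CC, TX]
Visit VH → queue [TR, CC, TX]
Visit TR → queue [CC, TX]
Visit CC → queue [TX]
Visit TX → queue []

HJ → VQ → TD → VZ → NS → NB → HS → HE → BF → AP → ZS → QU → FS → XN → QT → LP → VH → TR → CC → TX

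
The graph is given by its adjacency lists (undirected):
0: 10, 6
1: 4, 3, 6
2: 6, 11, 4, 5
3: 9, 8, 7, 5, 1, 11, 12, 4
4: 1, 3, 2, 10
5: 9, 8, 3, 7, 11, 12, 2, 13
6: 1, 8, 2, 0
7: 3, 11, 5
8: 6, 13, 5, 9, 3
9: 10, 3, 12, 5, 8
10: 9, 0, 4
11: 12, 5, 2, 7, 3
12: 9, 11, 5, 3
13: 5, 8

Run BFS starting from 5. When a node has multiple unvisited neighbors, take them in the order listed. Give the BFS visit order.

Visit 5; enqueue 9, 8, 3, 7, 11, 12, 2, 13 → queue [9, 8, 3, 7, 11, 12, 2, 13]
Visit 9; enqueue 10 → queue [8, 3, 7, 11, 12, 2, 13, 10]
Visit 8; enqueue 6 → queue [3, 7, 11, 12, 2, 13, 10, 6]
Visit 3; enqueue 1, 4 → queue [7, 11, 12, 2, 13, 10, 6, 1, 4]
Visit 7 → queue [11, 12, 2, 13, 10, 6, 1, 4]
Visit 11 → queue [12, 2, 13, 10, 6, 1, 4]
Visit 12 → queue [2, 13, 10, 6, 1, 4]
Visit 2 → queue [13, 10, 6, 1, 4]
Visit 13 → queue [10, 6, 1, 4]
Visit 10; enqueue 0 → queue [6, 1, 4, 0]
Visit 6 → queue [1, 4, 0]
Visit 1 → queue [4, 0]
Visit 4 → queue [0]
Visit 0 → queue []

5 9 8 3 7 11 12 2 13 10 6 1 4 0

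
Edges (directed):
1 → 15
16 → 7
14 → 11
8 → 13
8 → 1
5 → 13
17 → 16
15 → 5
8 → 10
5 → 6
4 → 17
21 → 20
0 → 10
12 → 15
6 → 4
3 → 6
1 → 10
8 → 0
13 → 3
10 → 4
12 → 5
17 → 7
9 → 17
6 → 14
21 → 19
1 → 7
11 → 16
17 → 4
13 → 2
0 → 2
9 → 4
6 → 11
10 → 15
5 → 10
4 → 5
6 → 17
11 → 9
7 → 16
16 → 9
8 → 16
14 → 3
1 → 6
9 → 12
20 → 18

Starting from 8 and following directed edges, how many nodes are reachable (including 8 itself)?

BFS from 8 visits: 8, 0, 1, 10, 13, 16, 2, 6, 7, 15, 4, 3, 9, 11, 14, 17, 5, 12
Reachable nodes: 18 of 22 total.

18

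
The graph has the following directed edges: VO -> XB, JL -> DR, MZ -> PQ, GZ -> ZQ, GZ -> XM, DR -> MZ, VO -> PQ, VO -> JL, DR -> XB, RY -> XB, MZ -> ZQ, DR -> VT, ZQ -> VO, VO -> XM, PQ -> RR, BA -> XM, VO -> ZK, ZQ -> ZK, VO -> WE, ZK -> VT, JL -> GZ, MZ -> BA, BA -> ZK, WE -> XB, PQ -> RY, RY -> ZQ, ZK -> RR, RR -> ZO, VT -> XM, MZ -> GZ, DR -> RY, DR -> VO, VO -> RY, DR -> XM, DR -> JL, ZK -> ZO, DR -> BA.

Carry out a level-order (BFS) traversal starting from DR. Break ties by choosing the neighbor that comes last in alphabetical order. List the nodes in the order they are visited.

Visit DR; enqueue XM, XB, VT, VO, RY, MZ, JL, BA → queue [XM, XB, VT, VO, RY, MZ, JL, BA]
Visit XM → queue [XB, VT, VO, RY, MZ, JL, BA]
Visit XB → queue [VT, VO, RY, MZ, JL, BA]
Visit VT → queue [VO, RY, MZ, JL, BA]
Visit VO; enqueue ZK, WE, PQ → queue [RY, MZ, JL, BA, ZK, WE, PQ]
Visit RY; enqueue ZQ → queue [MZ, JL, BA, ZK, WE, PQ, ZQ]
Visit MZ; enqueue GZ → queue [JL, BA, ZK, WE, PQ, ZQ, GZ]
Visit JL → queue [BA, ZK, WE, PQ, ZQ, GZ]
Visit BA → queue [ZK, WE, PQ, ZQ, GZ]
Visit ZK; enqueue ZO, RR → queue [WE, PQ, ZQ, GZ, ZO, RR]
Visit WE → queue [PQ, ZQ, GZ, ZO, RR]
Visit PQ → queue [ZQ, GZ, ZO, RR]
Visit ZQ → queue [GZ, ZO, RR]
Visit GZ → queue [ZO, RR]
Visit ZO → queue [RR]
Visit RR → queue []

DR -> XM -> XB -> VT -> VO -> RY -> MZ -> JL -> BA -> ZK -> WE -> PQ -> ZQ -> GZ -> ZO -> RR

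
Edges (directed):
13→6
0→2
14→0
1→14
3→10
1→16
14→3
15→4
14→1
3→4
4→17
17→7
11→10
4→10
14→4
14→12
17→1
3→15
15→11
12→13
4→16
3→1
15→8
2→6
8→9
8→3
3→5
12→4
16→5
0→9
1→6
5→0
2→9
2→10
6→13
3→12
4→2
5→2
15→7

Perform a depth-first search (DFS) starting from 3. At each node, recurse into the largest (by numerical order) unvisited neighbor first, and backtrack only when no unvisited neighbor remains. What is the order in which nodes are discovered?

3, 15, 11, 10, 8, 9, 7, 4, 17, 1, 16, 5, 2, 6, 13, 0, 14, 12

Visit 3
3 → 15
15 → 11
11 → 10
15 → 8
8 → 9
15 → 7
15 → 4
4 → 17
17 → 1
1 → 16
16 → 5
5 → 2
2 → 6
6 → 13
5 → 0
1 → 14
14 → 12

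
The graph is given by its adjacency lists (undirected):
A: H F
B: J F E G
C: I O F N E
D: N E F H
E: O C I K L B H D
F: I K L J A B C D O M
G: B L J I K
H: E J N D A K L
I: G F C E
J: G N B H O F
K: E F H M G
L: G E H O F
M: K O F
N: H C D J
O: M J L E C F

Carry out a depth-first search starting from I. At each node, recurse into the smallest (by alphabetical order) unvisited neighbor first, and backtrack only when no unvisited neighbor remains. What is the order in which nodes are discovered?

Visit I
I → C
C → E
E → B
B → F
F → A
A → H
H → D
D → N
N → J
J → G
G → K
K → M
M → O
O → L

I, C, E, B, F, A, H, D, N, J, G, K, M, O, L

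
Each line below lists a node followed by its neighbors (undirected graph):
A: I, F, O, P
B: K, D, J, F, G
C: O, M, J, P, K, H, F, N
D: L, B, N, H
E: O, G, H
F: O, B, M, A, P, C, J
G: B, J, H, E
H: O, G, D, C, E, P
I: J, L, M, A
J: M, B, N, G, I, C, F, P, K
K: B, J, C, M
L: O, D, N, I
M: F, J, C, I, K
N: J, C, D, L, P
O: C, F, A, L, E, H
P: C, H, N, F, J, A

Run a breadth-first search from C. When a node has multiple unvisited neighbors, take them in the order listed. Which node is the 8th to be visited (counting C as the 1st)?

F

Visit C; enqueue O, M, J, P, K, H, F, N → queue [O, M, J, P, K, H, F, N]
Visit O; enqueue A, L, E → queue [M, J, P, K, H, F, N, A, L, E]
Visit M; enqueue I → queue [J, P, K, H, F, N, A, L, E, I]
Visit J; enqueue B, G → queue [P, K, H, F, N, A, L, E, I, B, G]
Visit P → queue [K, H, F, N, A, L, E, I, B, G]
Visit K → queue [H, F, N, A, L, E, I, B, G]
Visit H; enqueue D → queue [F, N, A, L, E, I, B, G, D]
Visit F → queue [N, A, L, E, I, B, G, D]
Visit N → queue [A, L, E, I, B, G, D]
Visit A → queue [L, E, I, B, G, D]
Visit L → queue [E, I, B, G, D]
Visit E → queue [I, B, G, D]
Visit I → queue [B, G, D]
Visit B → queue [G, D]
Visit G → queue [D]
Visit D → queue []

Visit order: C, O, M, J, P, K, H, F, N, A, L, E, I, B, G, D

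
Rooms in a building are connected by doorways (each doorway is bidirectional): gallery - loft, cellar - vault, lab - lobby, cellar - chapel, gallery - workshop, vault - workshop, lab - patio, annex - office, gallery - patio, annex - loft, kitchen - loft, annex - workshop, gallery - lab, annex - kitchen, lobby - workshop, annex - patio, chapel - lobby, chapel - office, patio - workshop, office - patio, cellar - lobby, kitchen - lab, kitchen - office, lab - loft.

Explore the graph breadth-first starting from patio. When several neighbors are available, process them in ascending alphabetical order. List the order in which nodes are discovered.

patio, annex, gallery, lab, office, workshop, kitchen, loft, lobby, chapel, vault, cellar

Visit patio; enqueue annex, gallery, lab, office, workshop → queue [annex, gallery, lab, office, workshop]
Visit annex; enqueue kitchen, loft → queue [gallery, lab, office, workshop, kitchen, loft]
Visit gallery → queue [lab, office, workshop, kitchen, loft]
Visit lab; enqueue lobby → queue [office, workshop, kitchen, loft, lobby]
Visit office; enqueue chapel → queue [workshop, kitchen, loft, lobby, chapel]
Visit workshop; enqueue vault → queue [kitchen, loft, lobby, chapel, vault]
Visit kitchen → queue [loft, lobby, chapel, vault]
Visit loft → queue [lobby, chapel, vault]
Visit lobby; enqueue cellar → queue [chapel, vault, cellar]
Visit chapel → queue [vault, cellar]
Visit vault → queue [cellar]
Visit cellar → queue []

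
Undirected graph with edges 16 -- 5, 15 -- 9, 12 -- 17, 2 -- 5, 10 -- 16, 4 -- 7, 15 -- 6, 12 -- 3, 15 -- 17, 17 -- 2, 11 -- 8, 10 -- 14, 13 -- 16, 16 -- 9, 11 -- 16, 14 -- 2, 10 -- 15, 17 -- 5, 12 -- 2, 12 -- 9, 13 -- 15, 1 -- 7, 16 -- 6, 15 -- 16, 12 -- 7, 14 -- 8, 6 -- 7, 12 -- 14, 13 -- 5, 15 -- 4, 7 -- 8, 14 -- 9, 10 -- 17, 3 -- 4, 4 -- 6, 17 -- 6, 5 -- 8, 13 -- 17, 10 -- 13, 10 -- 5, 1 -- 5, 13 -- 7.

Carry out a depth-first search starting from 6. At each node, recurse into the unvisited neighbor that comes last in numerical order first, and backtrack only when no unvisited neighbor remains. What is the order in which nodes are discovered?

6 → 17 → 15 → 16 → 13 → 10 → 14 → 12 → 9 → 7 → 8 → 11 → 5 → 2 → 1 → 4 → 3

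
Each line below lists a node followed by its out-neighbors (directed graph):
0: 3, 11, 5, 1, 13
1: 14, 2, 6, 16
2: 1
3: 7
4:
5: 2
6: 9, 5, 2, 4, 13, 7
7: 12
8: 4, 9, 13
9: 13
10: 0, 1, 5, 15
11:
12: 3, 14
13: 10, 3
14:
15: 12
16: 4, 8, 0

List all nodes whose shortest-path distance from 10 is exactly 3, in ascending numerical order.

4, 7, 8, 9

Level 0: 10
Level 1: 0, 1, 5, 15
Level 2: 2, 3, 6, 11, 12, 13, 14, 16
Level 3: 4, 7, 8, 9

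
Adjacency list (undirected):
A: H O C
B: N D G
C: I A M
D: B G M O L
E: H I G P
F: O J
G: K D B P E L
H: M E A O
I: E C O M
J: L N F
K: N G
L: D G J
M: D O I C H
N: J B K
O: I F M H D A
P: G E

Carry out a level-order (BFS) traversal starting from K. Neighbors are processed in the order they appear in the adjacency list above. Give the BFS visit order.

K N G J B D P E L F M O H I C A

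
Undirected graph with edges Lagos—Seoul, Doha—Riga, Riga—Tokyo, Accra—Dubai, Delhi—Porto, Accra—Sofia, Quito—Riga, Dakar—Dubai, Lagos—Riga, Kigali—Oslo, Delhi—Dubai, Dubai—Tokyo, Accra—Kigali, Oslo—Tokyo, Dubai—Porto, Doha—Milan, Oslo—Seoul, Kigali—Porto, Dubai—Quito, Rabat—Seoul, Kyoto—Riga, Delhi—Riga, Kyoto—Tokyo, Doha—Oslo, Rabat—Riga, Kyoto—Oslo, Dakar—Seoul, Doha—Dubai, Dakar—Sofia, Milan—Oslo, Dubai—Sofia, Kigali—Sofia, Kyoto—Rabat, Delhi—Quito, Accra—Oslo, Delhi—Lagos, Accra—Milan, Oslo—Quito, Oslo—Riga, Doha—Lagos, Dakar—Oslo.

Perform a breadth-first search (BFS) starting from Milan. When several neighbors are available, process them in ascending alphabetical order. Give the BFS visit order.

Visit Milan; enqueue Accra, Doha, Oslo → queue [Accra, Doha, Oslo]
Visit Accra; enqueue Dubai, Kigali, Sofia → queue [Doha, Oslo, Dubai, Kigali, Sofia]
Visit Doha; enqueue Lagos, Riga → queue [Oslo, Dubai, Kigali, Sofia, Lagos, Riga]
Visit Oslo; enqueue Dakar, Kyoto, Quito, Seoul, Tokyo → queue [Dubai, Kigali, Sofia, Lagos, Riga, Dakar, Kyoto, Quito, Seoul, Tokyo]
Visit Dubai; enqueue Delhi, Porto → queue [Kigali, Sofia, Lagos, Riga, Dakar, Kyoto, Quito, Seoul, Tokyo, Delhi, Porto]
Visit Kigali → queue [Sofia, Lagos, Riga, Dakar, Kyoto, Quito, Seoul, Tokyo, Delhi, Porto]
Visit Sofia → queue [Lagos, Riga, Dakar, Kyoto, Quito, Seoul, Tokyo, Delhi, Porto]
Visit Lagos → queue [Riga, Dakar, Kyoto, Quito, Seoul, Tokyo, Delhi, Porto]
Visit Riga; enqueue Rabat → queue [Dakar, Kyoto, Quito, Seoul, Tokyo, Delhi, Porto, Rabat]
Visit Dakar → queue [Kyoto, Quito, Seoul, Tokyo, Delhi, Porto, Rabat]
Visit Kyoto → queue [Quito, Seoul, Tokyo, Delhi, Porto, Rabat]
Visit Quito → queue [Seoul, Tokyo, Delhi, Porto, Rabat]
Visit Seoul → queue [Tokyo, Delhi, Porto, Rabat]
Visit Tokyo → queue [Delhi, Porto, Rabat]
Visit Delhi → queue [Porto, Rabat]
Visit Porto → queue [Rabat]
Visit Rabat → queue []

Milan, Accra, Doha, Oslo, Dubai, Kigali, Sofia, Lagos, Riga, Dakar, Kyoto, Quito, Seoul, Tokyo, Delhi, Porto, Rabat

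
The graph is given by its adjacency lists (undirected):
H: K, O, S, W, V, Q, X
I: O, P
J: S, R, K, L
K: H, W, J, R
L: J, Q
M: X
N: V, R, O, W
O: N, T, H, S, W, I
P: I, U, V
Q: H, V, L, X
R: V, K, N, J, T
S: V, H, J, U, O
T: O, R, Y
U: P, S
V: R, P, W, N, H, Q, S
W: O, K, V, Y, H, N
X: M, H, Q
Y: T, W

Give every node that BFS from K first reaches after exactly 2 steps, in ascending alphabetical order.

Level 0: K
Level 1: H, J, R, W
Level 2: L, N, O, Q, S, T, V, X, Y
Level 3: I, M, P, U

L, N, O, Q, S, T, V, X, Y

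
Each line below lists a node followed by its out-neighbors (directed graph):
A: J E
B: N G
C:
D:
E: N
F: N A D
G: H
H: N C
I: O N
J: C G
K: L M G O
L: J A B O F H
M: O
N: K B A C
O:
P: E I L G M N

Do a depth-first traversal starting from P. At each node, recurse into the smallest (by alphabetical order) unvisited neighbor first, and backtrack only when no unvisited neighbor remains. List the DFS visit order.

Visit P
P → E
E → N
N → A
A → J
J → C
J → G
G → H
N → B
N → K
K → L
L → F
F → D
L → O
K → M
P → I

P, E, N, A, J, C, G, H, B, K, L, F, D, O, M, I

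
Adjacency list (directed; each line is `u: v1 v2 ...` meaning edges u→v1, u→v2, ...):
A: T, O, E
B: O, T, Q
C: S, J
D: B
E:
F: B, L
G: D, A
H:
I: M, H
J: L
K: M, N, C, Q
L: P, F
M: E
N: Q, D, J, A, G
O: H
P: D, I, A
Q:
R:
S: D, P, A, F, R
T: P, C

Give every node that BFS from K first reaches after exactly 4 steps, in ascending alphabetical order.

H, I

Level 0: K
Level 1: C, M, N, Q
Level 2: A, D, E, G, J, S
Level 3: B, F, L, O, P, R, T
Level 4: H, I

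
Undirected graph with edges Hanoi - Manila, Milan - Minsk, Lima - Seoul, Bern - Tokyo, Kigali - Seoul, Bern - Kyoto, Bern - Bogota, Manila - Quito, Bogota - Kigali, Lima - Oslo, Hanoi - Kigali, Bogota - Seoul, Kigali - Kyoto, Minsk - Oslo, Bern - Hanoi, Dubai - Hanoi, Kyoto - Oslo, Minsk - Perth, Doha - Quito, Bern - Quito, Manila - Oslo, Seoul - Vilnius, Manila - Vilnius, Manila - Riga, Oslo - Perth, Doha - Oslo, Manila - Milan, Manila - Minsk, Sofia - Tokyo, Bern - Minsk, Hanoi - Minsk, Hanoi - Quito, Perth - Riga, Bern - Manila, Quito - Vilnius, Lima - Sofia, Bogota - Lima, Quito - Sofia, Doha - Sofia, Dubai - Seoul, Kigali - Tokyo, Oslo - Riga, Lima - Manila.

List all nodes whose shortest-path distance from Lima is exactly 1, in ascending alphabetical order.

Bogota, Manila, Oslo, Seoul, Sofia

Level 0: Lima
Level 1: Bogota, Manila, Oslo, Seoul, Sofia
Level 2: Bern, Doha, Dubai, Hanoi, Kigali, Kyoto, Milan, Minsk, Perth, Quito, Riga, Tokyo, Vilnius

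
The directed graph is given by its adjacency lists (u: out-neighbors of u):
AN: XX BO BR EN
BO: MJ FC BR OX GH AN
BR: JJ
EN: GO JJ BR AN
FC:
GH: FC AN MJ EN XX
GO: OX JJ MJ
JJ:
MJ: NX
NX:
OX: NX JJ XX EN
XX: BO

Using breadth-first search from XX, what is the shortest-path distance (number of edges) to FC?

Level 0: XX
Level 1: BO
Level 2: AN, BR, FC, GH, MJ, OX
Level 3: EN, JJ, NX
Level 4: GO
FC first appears at level 2.

2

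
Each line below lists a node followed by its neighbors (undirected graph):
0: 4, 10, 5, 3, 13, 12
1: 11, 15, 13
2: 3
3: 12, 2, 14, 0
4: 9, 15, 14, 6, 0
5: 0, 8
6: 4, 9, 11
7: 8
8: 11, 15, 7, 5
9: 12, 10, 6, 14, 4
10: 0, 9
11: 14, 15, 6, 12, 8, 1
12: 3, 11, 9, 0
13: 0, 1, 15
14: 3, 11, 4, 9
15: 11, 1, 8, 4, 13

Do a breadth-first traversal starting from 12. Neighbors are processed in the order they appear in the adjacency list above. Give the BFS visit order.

12, 3, 11, 9, 0, 2, 14, 15, 6, 8, 1, 10, 4, 5, 13, 7

Visit 12; enqueue 3, 11, 9, 0 → queue [3, 11, 9, 0]
Visit 3; enqueue 2, 14 → queue [11, 9, 0, 2, 14]
Visit 11; enqueue 15, 6, 8, 1 → queue [9, 0, 2, 14, 15, 6, 8, 1]
Visit 9; enqueue 10, 4 → queue [0, 2, 14, 15, 6, 8, 1, 10, 4]
Visit 0; enqueue 5, 13 → queue [2, 14, 15, 6, 8, 1, 10, 4, 5, 13]
Visit 2 → queue [14, 15, 6, 8, 1, 10, 4, 5, 13]
Visit 14 → queue [15, 6, 8, 1, 10, 4, 5, 13]
Visit 15 → queue [6, 8, 1, 10, 4, 5, 13]
Visit 6 → queue [8, 1, 10, 4, 5, 13]
Visit 8; enqueue 7 → queue [1, 10, 4, 5, 13, 7]
Visit 1 → queue [10, 4, 5, 13, 7]
Visit 10 → queue [4, 5, 13, 7]
Visit 4 → queue [5, 13, 7]
Visit 5 → queue [13, 7]
Visit 13 → queue [7]
Visit 7 → queue []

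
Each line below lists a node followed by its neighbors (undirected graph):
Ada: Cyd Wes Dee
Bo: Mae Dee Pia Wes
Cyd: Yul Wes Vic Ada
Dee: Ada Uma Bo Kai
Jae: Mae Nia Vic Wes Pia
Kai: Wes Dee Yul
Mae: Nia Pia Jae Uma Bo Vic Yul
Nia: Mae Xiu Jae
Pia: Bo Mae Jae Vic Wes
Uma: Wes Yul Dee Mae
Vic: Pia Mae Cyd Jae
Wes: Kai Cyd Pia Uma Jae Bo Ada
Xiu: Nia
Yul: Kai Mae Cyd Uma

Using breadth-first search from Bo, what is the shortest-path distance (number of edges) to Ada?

2

Level 0: Bo
Level 1: Dee, Mae, Pia, Wes
Level 2: Ada, Cyd, Jae, Kai, Nia, Uma, Vic, Yul
Level 3: Xiu
Ada first appears at level 2.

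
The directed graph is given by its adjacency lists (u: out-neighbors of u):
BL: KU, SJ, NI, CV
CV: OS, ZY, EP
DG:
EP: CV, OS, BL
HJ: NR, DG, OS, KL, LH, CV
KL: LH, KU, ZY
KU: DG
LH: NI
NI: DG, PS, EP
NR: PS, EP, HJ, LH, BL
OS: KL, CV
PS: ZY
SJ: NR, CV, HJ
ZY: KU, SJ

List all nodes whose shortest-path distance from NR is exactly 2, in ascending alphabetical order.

CV, DG, KL, KU, NI, OS, SJ, ZY

Level 0: NR
Level 1: BL, EP, HJ, LH, PS
Level 2: CV, DG, KL, KU, NI, OS, SJ, ZY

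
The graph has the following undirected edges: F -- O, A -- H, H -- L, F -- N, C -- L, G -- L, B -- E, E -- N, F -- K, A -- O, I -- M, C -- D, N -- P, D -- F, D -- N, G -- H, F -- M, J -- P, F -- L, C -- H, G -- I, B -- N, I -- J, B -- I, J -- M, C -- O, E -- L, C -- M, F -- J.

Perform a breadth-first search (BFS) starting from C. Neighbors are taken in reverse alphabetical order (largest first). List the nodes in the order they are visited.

C, O, M, L, H, D, F, A, J, I, G, E, N, K, P, B

Visit C; enqueue O, M, L, H, D → queue [O, M, L, H, D]
Visit O; enqueue F, A → queue [M, L, H, D, F, A]
Visit M; enqueue J, I → queue [L, H, D, F, A, J, I]
Visit L; enqueue G, E → queue [H, D, F, A, J, I, G, E]
Visit H → queue [D, F, A, J, I, G, E]
Visit D; enqueue N → queue [F, A, J, I, G, E, N]
Visit F; enqueue K → queue [A, J, I, G, E, N, K]
Visit A → queue [J, I, G, E, N, K]
Visit J; enqueue P → queue [I, G, E, N, K, P]
Visit I; enqueue B → queue [G, E, N, K, P, B]
Visit G → queue [E, N, K, P, B]
Visit E → queue [N, K, P, B]
Visit N → queue [K, P, B]
Visit K → queue [P, B]
Visit P → queue [B]
Visit B → queue []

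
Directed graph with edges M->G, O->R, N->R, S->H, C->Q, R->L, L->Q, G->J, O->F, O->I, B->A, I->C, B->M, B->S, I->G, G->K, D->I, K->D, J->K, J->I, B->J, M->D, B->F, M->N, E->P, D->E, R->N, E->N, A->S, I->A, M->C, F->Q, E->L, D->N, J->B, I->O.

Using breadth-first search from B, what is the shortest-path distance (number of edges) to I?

2

Level 0: B
Level 1: A, F, J, M, S
Level 2: C, D, G, H, I, K, N, Q
Level 3: E, O, R
Level 4: L, P
I first appears at level 2.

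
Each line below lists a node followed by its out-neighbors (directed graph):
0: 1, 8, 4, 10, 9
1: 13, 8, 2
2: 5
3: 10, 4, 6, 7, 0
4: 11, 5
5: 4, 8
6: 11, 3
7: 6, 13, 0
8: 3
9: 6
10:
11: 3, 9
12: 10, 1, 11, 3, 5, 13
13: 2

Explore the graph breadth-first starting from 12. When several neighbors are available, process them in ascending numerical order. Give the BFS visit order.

12 → 1 → 3 → 5 → 10 → 11 → 13 → 2 → 8 → 0 → 4 → 6 → 7 → 9

Visit 12; enqueue 1, 3, 5, 10, 11, 13 → queue [1, 3, 5, 10, 11, 13]
Visit 1; enqueue 2, 8 → queue [3, 5, 10, 11, 13, 2, 8]
Visit 3; enqueue 0, 4, 6, 7 → queue [5, 10, 11, 13, 2, 8, 0, 4, 6, 7]
Visit 5 → queue [10, 11, 13, 2, 8, 0, 4, 6, 7]
Visit 10 → queue [11, 13, 2, 8, 0, 4, 6, 7]
Visit 11; enqueue 9 → queue [13, 2, 8, 0, 4, 6, 7, 9]
Visit 13 → queue [2, 8, 0, 4, 6, 7, 9]
Visit 2 → queue [8, 0, 4, 6, 7, 9]
Visit 8 → queue [0, 4, 6, 7, 9]
Visit 0 → queue [4, 6, 7, 9]
Visit 4 → queue [6, 7, 9]
Visit 6 → queue [7, 9]
Visit 7 → queue [9]
Visit 9 → queue []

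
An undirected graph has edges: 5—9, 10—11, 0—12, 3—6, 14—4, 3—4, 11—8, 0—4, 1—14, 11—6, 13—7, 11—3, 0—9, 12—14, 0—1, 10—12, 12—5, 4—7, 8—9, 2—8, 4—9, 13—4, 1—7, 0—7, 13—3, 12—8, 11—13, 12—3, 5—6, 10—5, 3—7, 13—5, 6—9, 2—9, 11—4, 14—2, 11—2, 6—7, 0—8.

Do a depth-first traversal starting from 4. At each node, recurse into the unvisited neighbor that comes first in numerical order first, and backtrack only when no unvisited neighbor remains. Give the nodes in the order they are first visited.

Visit 4
4 → 0
0 → 1
1 → 7
7 → 3
3 → 6
6 → 5
5 → 9
9 → 2
2 → 8
8 → 11
11 → 10
10 → 12
12 → 14
11 → 13

4 -> 0 -> 1 -> 7 -> 3 -> 6 -> 5 -> 9 -> 2 -> 8 -> 11 -> 10 -> 12 -> 14 -> 13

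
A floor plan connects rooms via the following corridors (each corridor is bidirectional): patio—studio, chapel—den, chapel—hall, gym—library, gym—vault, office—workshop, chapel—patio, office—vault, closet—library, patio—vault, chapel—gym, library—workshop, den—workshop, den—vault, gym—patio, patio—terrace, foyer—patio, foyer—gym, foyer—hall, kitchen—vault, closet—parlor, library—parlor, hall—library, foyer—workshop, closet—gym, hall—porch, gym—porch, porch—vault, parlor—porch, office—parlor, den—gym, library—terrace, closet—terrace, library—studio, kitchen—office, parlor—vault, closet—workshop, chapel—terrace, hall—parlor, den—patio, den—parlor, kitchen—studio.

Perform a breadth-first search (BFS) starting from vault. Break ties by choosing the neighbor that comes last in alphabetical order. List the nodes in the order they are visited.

vault, porch, patio, parlor, office, kitchen, gym, den, hall, terrace, studio, foyer, chapel, library, closet, workshop

Visit vault; enqueue porch, patio, parlor, office, kitchen, gym, den → queue [porch, patio, parlor, office, kitchen, gym, den]
Visit porch; enqueue hall → queue [patio, parlor, office, kitchen, gym, den, hall]
Visit patio; enqueue terrace, studio, foyer, chapel → queue [parlor, office, kitchen, gym, den, hall, terrace, studio, foyer, chapel]
Visit parlor; enqueue library, closet → queue [office, kitchen, gym, den, hall, terrace, studio, foyer, chapel, library, closet]
Visit office; enqueue workshop → queue [kitchen, gym, den, hall, terrace, studio, foyer, chapel, library, closet, workshop]
Visit kitchen → queue [gym, den, hall, terrace, studio, foyer, chapel, library, closet, workshop]
Visit gym → queue [den, hall, terrace, studio, foyer, chapel, library, closet, workshop]
Visit den → queue [hall, terrace, studio, foyer, chapel, library, closet, workshop]
Visit hall → queue [terrace, studio, foyer, chapel, library, closet, workshop]
Visit terrace → queue [studio, foyer, chapel, library, closet, workshop]
Visit studio → queue [foyer, chapel, library, closet, workshop]
Visit foyer → queue [chapel, library, closet, workshop]
Visit chapel → queue [library, closet, workshop]
Visit library → queue [closet, workshop]
Visit closet → queue [workshop]
Visit workshop → queue []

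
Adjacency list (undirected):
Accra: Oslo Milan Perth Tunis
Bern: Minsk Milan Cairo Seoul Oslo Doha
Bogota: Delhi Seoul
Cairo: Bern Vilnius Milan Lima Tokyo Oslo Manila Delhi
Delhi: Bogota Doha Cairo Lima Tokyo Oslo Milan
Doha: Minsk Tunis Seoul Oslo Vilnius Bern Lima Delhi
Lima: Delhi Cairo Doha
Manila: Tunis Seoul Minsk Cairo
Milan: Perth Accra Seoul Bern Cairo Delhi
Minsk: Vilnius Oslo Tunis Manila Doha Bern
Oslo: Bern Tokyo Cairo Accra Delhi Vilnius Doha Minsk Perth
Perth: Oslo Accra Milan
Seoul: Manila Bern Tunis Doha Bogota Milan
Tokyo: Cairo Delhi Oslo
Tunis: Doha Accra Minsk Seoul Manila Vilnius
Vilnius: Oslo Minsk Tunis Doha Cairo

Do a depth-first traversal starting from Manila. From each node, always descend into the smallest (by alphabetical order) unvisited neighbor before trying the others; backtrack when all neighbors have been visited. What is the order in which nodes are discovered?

Visit Manila
Manila → Cairo
Cairo → Bern
Bern → Doha
Doha → Delhi
Delhi → Bogota
Bogota → Seoul
Seoul → Milan
Milan → Accra
Accra → Oslo
Oslo → Minsk
Minsk → Tunis
Tunis → Vilnius
Oslo → Perth
Oslo → Tokyo
Delhi → Lima

Manila, Cairo, Bern, Doha, Delhi, Bogota, Seoul, Milan, Accra, Oslo, Minsk, Tunis, Vilnius, Perth, Tokyo, Lima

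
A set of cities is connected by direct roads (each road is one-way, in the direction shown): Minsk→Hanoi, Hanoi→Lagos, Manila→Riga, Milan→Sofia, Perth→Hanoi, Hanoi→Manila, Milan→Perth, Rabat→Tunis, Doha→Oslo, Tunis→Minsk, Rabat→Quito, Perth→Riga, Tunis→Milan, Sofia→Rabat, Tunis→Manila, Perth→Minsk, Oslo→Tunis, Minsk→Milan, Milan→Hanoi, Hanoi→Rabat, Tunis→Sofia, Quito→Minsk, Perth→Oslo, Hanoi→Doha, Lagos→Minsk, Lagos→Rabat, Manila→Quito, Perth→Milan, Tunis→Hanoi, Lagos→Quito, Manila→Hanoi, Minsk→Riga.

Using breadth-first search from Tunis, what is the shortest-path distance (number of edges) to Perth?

2

Level 0: Tunis
Level 1: Hanoi, Manila, Milan, Minsk, Sofia
Level 2: Doha, Lagos, Perth, Quito, Rabat, Riga
Level 3: Oslo
Perth first appears at level 2.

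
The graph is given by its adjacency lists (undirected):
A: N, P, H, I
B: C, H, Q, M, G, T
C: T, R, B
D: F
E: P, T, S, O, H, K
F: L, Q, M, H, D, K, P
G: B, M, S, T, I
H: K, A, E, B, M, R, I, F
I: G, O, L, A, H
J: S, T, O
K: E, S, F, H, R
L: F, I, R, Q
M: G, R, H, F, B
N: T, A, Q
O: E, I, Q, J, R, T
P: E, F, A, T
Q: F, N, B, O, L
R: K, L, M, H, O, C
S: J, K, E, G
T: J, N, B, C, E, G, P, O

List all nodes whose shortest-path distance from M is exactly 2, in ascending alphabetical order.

A, C, D, E, I, K, L, O, P, Q, S, T

Level 0: M
Level 1: B, F, G, H, R
Level 2: A, C, D, E, I, K, L, O, P, Q, S, T
Level 3: J, N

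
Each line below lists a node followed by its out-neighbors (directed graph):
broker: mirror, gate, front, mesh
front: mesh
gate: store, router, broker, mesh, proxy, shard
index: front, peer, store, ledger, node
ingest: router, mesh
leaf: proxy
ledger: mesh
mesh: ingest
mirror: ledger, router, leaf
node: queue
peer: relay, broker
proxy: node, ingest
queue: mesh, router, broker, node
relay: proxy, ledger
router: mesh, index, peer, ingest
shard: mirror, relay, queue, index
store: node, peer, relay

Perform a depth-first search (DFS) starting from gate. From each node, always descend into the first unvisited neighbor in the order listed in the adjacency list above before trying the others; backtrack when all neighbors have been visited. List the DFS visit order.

Visit gate
gate → store
store → node
node → queue
queue → mesh
mesh → ingest
ingest → router
router → index
index → front
index → peer
peer → relay
relay → proxy
relay → ledger
peer → broker
broker → mirror
mirror → leaf
gate → shard

gate -> store -> node -> queue -> mesh -> ingest -> router -> index -> front -> peer -> relay -> proxy -> ledger -> broker -> mirror -> leaf -> shard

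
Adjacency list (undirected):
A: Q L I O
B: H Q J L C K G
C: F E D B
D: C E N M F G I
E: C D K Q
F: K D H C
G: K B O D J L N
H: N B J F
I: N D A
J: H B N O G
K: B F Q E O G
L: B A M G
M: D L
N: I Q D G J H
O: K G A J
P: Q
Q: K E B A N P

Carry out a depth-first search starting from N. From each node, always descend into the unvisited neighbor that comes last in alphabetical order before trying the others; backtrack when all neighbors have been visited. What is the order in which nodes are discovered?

Visit N
N → Q
Q → P
Q → K
K → O
O → J
J → H
H → F
F → D
D → M
M → L
L → G
G → B
B → C
C → E
L → A
A → I

N → Q → P → K → O → J → H → F → D → M → L → G → B → C → E → A → I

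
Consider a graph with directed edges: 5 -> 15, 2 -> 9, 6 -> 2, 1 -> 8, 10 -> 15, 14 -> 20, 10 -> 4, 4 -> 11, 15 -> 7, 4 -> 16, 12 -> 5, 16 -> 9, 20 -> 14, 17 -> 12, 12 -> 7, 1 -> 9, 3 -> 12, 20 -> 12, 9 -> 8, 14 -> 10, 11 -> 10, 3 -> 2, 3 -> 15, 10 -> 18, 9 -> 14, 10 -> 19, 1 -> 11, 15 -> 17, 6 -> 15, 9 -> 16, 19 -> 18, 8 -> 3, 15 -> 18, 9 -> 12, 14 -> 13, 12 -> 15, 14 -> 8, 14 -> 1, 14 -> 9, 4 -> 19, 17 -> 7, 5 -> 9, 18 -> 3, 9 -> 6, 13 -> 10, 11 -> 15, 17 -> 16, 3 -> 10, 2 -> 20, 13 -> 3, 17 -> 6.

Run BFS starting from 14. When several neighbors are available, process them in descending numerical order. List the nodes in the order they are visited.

14, 20, 13, 10, 9, 8, 1, 12, 3, 19, 18, 15, 4, 16, 6, 11, 7, 5, 2, 17

Visit 14; enqueue 20, 13, 10, 9, 8, 1 → queue [20, 13, 10, 9, 8, 1]
Visit 20; enqueue 12 → queue [13, 10, 9, 8, 1, 12]
Visit 13; enqueue 3 → queue [10, 9, 8, 1, 12, 3]
Visit 10; enqueue 19, 18, 15, 4 → queue [9, 8, 1, 12, 3, 19, 18, 15, 4]
Visit 9; enqueue 16, 6 → queue [8, 1, 12, 3, 19, 18, 15, 4, 16, 6]
Visit 8 → queue [1, 12, 3, 19, 18, 15, 4, 16, 6]
Visit 1; enqueue 11 → queue [12, 3, 19, 18, 15, 4, 16, 6, 11]
Visit 12; enqueue 7, 5 → queue [3, 19, 18, 15, 4, 16, 6, 11, 7, 5]
Visit 3; enqueue 2 → queue [19, 18, 15, 4, 16, 6, 11, 7, 5, 2]
Visit 19 → queue [18, 15, 4, 16, 6, 11, 7, 5, 2]
Visit 18 → queue [15, 4, 16, 6, 11, 7, 5, 2]
Visit 15; enqueue 17 → queue [4, 16, 6, 11, 7, 5, 2, 17]
Visit 4 → queue [16, 6, 11, 7, 5, 2, 17]
Visit 16 → queue [6, 11, 7, 5, 2, 17]
Visit 6 → queue [11, 7, 5, 2, 17]
Visit 11 → queue [7, 5, 2, 17]
Visit 7 → queue [5, 2, 17]
Visit 5 → queue [2, 17]
Visit 2 → queue [17]
Visit 17 → queue []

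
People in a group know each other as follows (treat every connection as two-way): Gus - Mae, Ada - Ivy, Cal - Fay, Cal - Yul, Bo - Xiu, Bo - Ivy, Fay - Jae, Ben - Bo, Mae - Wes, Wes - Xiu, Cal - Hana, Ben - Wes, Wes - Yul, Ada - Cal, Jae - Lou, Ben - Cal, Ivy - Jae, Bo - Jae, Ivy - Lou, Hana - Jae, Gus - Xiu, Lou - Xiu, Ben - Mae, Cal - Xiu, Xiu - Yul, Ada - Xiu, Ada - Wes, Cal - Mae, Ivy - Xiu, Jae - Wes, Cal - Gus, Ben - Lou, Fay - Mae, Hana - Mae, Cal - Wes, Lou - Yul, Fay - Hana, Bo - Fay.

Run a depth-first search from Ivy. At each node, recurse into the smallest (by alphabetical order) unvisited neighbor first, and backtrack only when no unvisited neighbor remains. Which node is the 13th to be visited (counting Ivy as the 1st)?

Wes

Visit Ivy
Ivy → Ada
Ada → Cal
Cal → Ben
Ben → Bo
Bo → Fay
Fay → Hana
Hana → Jae
Jae → Lou
Lou → Xiu
Xiu → Gus
Gus → Mae
Mae → Wes
Wes → Yul

Visit order: Ivy, Ada, Cal, Ben, Bo, Fay, Hana, Jae, Lou, Xiu, Gus, Mae, Wes, Yul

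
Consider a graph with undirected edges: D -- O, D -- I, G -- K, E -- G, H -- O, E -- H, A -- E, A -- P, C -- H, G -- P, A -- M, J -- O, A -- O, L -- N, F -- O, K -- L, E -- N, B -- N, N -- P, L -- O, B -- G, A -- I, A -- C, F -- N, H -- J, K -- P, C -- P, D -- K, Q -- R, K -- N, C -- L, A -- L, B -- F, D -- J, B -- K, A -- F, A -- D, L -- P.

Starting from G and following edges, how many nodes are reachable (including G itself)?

16

BFS from G visits: G, P, K, E, B, N, L, C, A, D, H, F, O, M, I, J
Reachable nodes: 16 of 18 total.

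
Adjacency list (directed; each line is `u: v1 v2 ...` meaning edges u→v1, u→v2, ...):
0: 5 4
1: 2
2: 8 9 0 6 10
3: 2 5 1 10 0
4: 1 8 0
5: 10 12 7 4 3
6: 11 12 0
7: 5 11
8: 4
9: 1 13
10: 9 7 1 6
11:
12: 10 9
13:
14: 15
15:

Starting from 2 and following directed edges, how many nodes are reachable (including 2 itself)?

14

BFS from 2 visits: 2, 8, 9, 0, 6, 10, 4, 1, 13, 5, 11, 12, 7, 3
Reachable nodes: 14 of 16 total.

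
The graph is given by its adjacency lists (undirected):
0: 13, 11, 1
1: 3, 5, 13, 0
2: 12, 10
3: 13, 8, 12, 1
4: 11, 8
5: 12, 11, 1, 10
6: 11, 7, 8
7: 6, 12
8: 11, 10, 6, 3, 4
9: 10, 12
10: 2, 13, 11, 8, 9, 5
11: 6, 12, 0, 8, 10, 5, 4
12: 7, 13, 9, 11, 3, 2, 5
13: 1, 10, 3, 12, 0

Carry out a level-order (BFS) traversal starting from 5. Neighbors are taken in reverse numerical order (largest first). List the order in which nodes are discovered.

5 12 11 10 1 13 9 7 3 2 8 6 4 0

Visit 5; enqueue 12, 11, 10, 1 → queue [12, 11, 10, 1]
Visit 12; enqueue 13, 9, 7, 3, 2 → queue [11, 10, 1, 13, 9, 7, 3, 2]
Visit 11; enqueue 8, 6, 4, 0 → queue [10, 1, 13, 9, 7, 3, 2, 8, 6, 4, 0]
Visit 10 → queue [1, 13, 9, 7, 3, 2, 8, 6, 4, 0]
Visit 1 → queue [13, 9, 7, 3, 2, 8, 6, 4, 0]
Visit 13 → queue [9, 7, 3, 2, 8, 6, 4, 0]
Visit 9 → queue [7, 3, 2, 8, 6, 4, 0]
Visit 7 → queue [3, 2, 8, 6, 4, 0]
Visit 3 → queue [2, 8, 6, 4, 0]
Visit 2 → queue [8, 6, 4, 0]
Visit 8 → queue [6, 4, 0]
Visit 6 → queue [4, 0]
Visit 4 → queue [0]
Visit 0 → queue []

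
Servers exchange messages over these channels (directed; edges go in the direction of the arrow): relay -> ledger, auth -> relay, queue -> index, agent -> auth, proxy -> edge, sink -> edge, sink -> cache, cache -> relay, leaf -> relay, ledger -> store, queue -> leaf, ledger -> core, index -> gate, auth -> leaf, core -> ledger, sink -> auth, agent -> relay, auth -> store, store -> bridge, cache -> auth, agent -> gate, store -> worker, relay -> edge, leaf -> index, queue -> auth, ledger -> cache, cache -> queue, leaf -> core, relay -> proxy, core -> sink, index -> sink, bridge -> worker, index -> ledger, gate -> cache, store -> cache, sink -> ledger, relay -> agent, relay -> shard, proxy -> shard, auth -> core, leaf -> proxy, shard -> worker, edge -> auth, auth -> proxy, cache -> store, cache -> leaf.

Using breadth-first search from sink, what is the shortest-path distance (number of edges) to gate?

4

Level 0: sink
Level 1: auth, cache, edge, ledger
Level 2: core, leaf, proxy, queue, relay, store
Level 3: agent, bridge, index, shard, worker
Level 4: gate
gate first appears at level 4.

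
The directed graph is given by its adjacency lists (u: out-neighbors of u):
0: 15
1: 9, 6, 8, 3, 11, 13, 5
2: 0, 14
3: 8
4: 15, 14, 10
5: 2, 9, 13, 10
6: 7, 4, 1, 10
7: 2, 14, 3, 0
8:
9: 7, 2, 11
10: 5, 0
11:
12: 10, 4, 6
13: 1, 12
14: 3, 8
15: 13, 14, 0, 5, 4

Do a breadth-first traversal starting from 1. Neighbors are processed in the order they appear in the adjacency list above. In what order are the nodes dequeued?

1 -> 9 -> 6 -> 8 -> 3 -> 11 -> 13 -> 5 -> 7 -> 2 -> 4 -> 10 -> 12 -> 14 -> 0 -> 15

Visit 1; enqueue 9, 6, 8, 3, 11, 13, 5 → queue [9, 6, 8, 3, 11, 13, 5]
Visit 9; enqueue 7, 2 → queue [6, 8, 3, 11, 13, 5, 7, 2]
Visit 6; enqueue 4, 10 → queue [8, 3, 11, 13, 5, 7, 2, 4, 10]
Visit 8 → queue [3, 11, 13, 5, 7, 2, 4, 10]
Visit 3 → queue [11, 13, 5, 7, 2, 4, 10]
Visit 11 → queue [13, 5, 7, 2, 4, 10]
Visit 13; enqueue 12 → queue [5, 7, 2, 4, 10, 12]
Visit 5 → queue [7, 2, 4, 10, 12]
Visit 7; enqueue 14, 0 → queue [2, 4, 10, 12, 14, 0]
Visit 2 → queue [4, 10, 12, 14, 0]
Visit 4; enqueue 15 → queue [10, 12, 14, 0, 15]
Visit 10 → queue [12, 14, 0, 15]
Visit 12 → queue [14, 0, 15]
Visit 14 → queue [0, 15]
Visit 0 → queue [15]
Visit 15 → queue []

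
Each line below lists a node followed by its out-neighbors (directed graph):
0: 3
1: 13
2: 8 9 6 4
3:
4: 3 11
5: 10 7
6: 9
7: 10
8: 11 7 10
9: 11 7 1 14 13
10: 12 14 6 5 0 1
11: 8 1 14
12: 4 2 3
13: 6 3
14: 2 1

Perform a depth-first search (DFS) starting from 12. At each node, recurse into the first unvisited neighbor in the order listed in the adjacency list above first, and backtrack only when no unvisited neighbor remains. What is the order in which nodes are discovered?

12 4 3 11 8 7 10 14 2 9 1 13 6 5 0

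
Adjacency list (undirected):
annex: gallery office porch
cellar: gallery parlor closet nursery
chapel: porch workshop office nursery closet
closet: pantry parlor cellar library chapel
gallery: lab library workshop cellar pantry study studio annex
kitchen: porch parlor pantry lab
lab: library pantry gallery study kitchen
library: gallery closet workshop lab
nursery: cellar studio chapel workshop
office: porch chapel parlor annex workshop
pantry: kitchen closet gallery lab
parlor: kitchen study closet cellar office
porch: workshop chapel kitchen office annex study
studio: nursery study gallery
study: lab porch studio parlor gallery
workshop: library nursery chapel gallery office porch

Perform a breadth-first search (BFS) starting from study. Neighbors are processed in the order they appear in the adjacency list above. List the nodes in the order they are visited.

study lab porch studio parlor gallery library pantry kitchen workshop chapel office annex nursery closet cellar

Visit study; enqueue lab, porch, studio, parlor, gallery → queue [lab, porch, studio, parlor, gallery]
Visit lab; enqueue library, pantry, kitchen → queue [porch, studio, parlor, gallery, library, pantry, kitchen]
Visit porch; enqueue workshop, chapel, office, annex → queue [studio, parlor, gallery, library, pantry, kitchen, workshop, chapel, office, annex]
Visit studio; enqueue nursery → queue [parlor, gallery, library, pantry, kitchen, workshop, chapel, office, annex, nursery]
Visit parlor; enqueue closet, cellar → queue [gallery, library, pantry, kitchen, workshop, chapel, office, annex, nursery, closet, cellar]
Visit gallery → queue [library, pantry, kitchen, workshop, chapel, office, annex, nursery, closet, cellar]
Visit library → queue [pantry, kitchen, workshop, chapel, office, annex, nursery, closet, cellar]
Visit pantry → queue [kitchen, workshop, chapel, office, annex, nursery, closet, cellar]
Visit kitchen → queue [workshop, chapel, office, annex, nursery, closet, cellar]
Visit workshop → queue [chapel, office, annex, nursery, closet, cellar]
Visit chapel → queue [office, annex, nursery, closet, cellar]
Visit office → queue [annex, nursery, closet, cellar]
Visit annex → queue [nursery, closet, cellar]
Visit nursery → queue [closet, cellar]
Visit closet → queue [cellar]
Visit cellar → queue []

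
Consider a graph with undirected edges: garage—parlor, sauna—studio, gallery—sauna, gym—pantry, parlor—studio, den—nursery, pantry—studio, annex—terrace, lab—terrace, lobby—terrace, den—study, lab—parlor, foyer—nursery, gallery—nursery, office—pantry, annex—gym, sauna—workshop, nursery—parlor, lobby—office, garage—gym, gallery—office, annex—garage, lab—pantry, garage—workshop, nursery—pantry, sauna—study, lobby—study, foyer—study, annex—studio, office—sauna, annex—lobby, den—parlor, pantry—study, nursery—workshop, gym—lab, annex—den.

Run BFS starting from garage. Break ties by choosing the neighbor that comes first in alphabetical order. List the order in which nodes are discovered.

garage → annex → gym → parlor → workshop → den → lobby → studio → terrace → lab → pantry → nursery → sauna → study → office → foyer → gallery

Visit garage; enqueue annex, gym, parlor, workshop → queue [annex, gym, parlor, workshop]
Visit annex; enqueue den, lobby, studio, terrace → queue [gym, parlor, workshop, den, lobby, studio, terrace]
Visit gym; enqueue lab, pantry → queue [parlor, workshop, den, lobby, studio, terrace, lab, pantry]
Visit parlor; enqueue nursery → queue [workshop, den, lobby, studio, terrace, lab, pantry, nursery]
Visit workshop; enqueue sauna → queue [den, lobby, studio, terrace, lab, pantry, nursery, sauna]
Visit den; enqueue study → queue [lobby, studio, terrace, lab, pantry, nursery, sauna, study]
Visit lobby; enqueue office → queue [studio, terrace, lab, pantry, nursery, sauna, study, office]
Visit studio → queue [terrace, lab, pantry, nursery, sauna, study, office]
Visit terrace → queue [lab, pantry, nursery, sauna, study, office]
Visit lab → queue [pantry, nursery, sauna, study, office]
Visit pantry → queue [nursery, sauna, study, office]
Visit nursery; enqueue foyer, gallery → queue [sauna, study, office, foyer, gallery]
Visit sauna → queue [study, office, foyer, gallery]
Visit study → queue [office, foyer, gallery]
Visit office → queue [foyer, gallery]
Visit foyer → queue [gallery]
Visit gallery → queue []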